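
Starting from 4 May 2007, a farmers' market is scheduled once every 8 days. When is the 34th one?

23 January 2008

The 34th occurrence is 33 intervals after the first: 33 × 8 = 264 days after 4 May 2007.
May has 31 days — 27 days to the end of May leaves 237.
June has 30 days (207 left).
July has 31 days (176 left).
August has 31 days (145 left).
September has 30 days (115 left).
October has 31 days (84 left).
November has 30 days (54 left).
December has 31 days (23 left).
23 days into January → 23 January 2008.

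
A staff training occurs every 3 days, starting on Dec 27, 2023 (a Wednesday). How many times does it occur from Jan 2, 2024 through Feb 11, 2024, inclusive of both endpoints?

14

Occurrences land 3·i days after Dec 27, 2023 for i = 0, 1, 2, …
Jan 2, 2024 is 6 days after the start; 6 ÷ 3 = 2 remainder 0. First occurrence in the window: #3 on Jan 2, 2024 (2×3 = 6 days in).
Feb 11, 2024 is 46 days after the start; 46 ÷ 3 = 15 remainder 1. Last occurrence in the window: #16 on Feb 10, 2024.
Occurrences #3 through #16: 14 in total.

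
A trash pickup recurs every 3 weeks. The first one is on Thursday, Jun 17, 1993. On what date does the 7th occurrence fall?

Oct 21, 1993

The 7th occurrence is 6 intervals after the first: 6 × 21 = 126 days after Jun 17, 1993.
Jun has 30 days — 13 days to the end of Jun leaves 113.
Jul has 31 days (82 left).
Aug has 31 days (51 left).
Sep has 30 days (21 left).
21 days into Oct → Oct 21, 1993.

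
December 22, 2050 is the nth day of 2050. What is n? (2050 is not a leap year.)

356

Days in months before December: 31 + 28 + 31 + 30 + 31 + 30 + 31 + 31 + 30 + 31 + 30 = 334.
Plus 22 days into December → day 356.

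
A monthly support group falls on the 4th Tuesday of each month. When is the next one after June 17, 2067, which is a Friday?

June 2067 starts on a Wednesday; its first Tuesday is the 7th, so the 4th Tuesday is the 28th — June 28, 2067.
June 28, 2067 is after June 17, 2067, so that is the next one.

June 28, 2067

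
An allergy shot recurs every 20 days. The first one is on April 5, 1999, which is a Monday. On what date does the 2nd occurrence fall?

April 25, 1999

The 2nd occurrence is 1 interval after the first: 1 × 20 = 20 days after April 5, 1999.
20 days later is April 25, 1999.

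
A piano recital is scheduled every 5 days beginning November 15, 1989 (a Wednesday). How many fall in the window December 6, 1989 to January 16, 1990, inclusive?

Occurrences land 5·i days after November 15, 1989 for i = 0, 1, 2, …
December 6, 1989 is 21 days after the start; 21 ÷ 5 = 4 remainder 1; since the remainder is 1, round up to i = 5. First occurrence in the window: #6 on December 10, 1989 (5×5 = 25 days in).
January 16, 1990 is 62 days after the start; 62 ÷ 5 = 12 remainder 2. Last occurrence in the window: #13 on January 14, 1990.
Occurrences #6 through #13: 8 in total.

8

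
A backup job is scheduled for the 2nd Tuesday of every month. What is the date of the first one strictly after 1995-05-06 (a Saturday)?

1995-05-09

May 1995 starts on a Monday; its first Tuesday is the 2nd, so the 2nd Tuesday is the 9th — 1995-05-09.
1995-05-09 is after 1995-05-06, so that is the next one.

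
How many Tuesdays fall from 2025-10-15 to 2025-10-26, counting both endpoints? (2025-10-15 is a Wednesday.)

1

2025-10-15 is a Wednesday; the first Tuesday on or after it is 2025-10-21 (6 days later).
From 2025-10-21 to 2025-10-26 is 26 − 21 = 5 days.
5 ÷ 7 = 0 full weeks with remainder 5, so 0 more Tuesdays after the first → 1.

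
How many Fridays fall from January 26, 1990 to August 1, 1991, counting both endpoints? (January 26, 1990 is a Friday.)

79

January 26, 1990 is a Friday; the first Friday on or after it is January 26, 1990.
From January 26, 1990 to August 1, 1991: 339 + 213 = 552 days (rest of 1990, to August 1, 1991 in 1991).
552 ÷ 7 = 78 full weeks with remainder 6, so 78 more Fridays after the first → 79.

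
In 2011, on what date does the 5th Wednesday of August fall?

August 2011 begins on a Monday, so the first Wednesday is August 3 (2 days later).
The 5th Wednesday is 4 weeks later: 3 + 28 = 31.

2011-08-31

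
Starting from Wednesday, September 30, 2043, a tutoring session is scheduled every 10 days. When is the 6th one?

November 19, 2043

The 6th occurrence is 5 intervals after the first: 5 × 10 = 50 days after September 30, 2043.
September has 30 days — 0 days to the end of September leaves 50.
October has 31 days (19 left).
19 days into November → November 19, 2043.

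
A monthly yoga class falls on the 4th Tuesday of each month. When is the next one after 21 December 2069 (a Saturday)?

December 2069 starts on a Sunday; its first Tuesday is the 3rd, so the 4th Tuesday is the 24th — 24 December 2069.
24 December 2069 is after 21 December 2069, so that is the next one.

24 December 2069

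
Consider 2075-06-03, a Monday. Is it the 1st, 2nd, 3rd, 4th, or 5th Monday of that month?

1st

Day 3 falls in week ⌈3/7⌉ of the month.
Days 1–7 hold the 1st Monday, 8–14 the 2nd, 15–21 the 3rd, 22–28 the 4th, 29–31 the 5th.
3 is in the range for the 1st.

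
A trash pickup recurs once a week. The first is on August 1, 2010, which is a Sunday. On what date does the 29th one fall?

The 29th occurrence is 28 intervals after the first: 28 × 7 = 196 days after August 1, 2010.
August has 31 days — 30 days to the end of August leaves 166.
September has 30 days (136 left).
October has 31 days (105 left).
November has 30 days (75 left).
December has 31 days (44 left).
January has 31 days (13 left).
13 days into February → February 13, 2011.

February 13, 2011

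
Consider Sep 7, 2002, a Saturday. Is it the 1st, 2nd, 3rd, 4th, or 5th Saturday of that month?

Day 7 falls in week ⌈7/7⌉ of the month.
Days 1–7 hold the 1st Saturday, 8–14 the 2nd, 15–21 the 3rd, 22–28 the 4th, 29–31 the 5th.
7 is in the range for the 1st.

1st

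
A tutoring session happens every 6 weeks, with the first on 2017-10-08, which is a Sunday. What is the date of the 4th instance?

The 4th occurrence is 3 intervals after the first: 3 × 42 = 126 days after 2017-10-08.
October has 31 days — 23 days to the end of October leaves 103.
November has 30 days (73 left).
December has 31 days (42 left).
January has 31 days (11 left).
11 days into February → 2018-02-11.

2018-02-11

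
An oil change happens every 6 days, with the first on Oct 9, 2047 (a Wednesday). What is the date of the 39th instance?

May 24, 2048

The 39th occurrence is 38 intervals after the first: 38 × 6 = 228 days after Oct 9, 2047.
Oct has 31 days — 22 days to the end of Oct leaves 206.
Nov has 30 days (176 left).
Dec has 31 days (145 left).
Jan has 31 days (114 left).
Feb has 29 days (85 left).
Mar has 31 days (54 left).
Apr has 30 days (24 left).
24 days into May → May 24, 2048.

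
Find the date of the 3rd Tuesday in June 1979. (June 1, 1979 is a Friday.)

June 1979 begins on a Friday, so the first Tuesday is June 5 (4 days later).
The 3rd Tuesday is 2 weeks later: 5 + 14 = 19.

1979-06-19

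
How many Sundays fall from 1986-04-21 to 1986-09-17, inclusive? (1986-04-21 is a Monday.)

21

1986-04-21 is a Monday; the first Sunday on or after it is 1986-04-27 (6 days later).
From 1986-04-27 to 1986-09-17: 3 + 31 + 30 + 31 + 31 + 17 = 143 days (rest of April, May, June, July, August, September).
143 ÷ 7 = 20 full weeks with remainder 3, so 20 more Sundays after the first → 21.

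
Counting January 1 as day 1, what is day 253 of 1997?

10 September 1997

January has 31 days (253 − 31 = 222 remain).
February has 28 days (222 − 28 = 194 remain).
March has 31 days (194 − 31 = 163 remain).
April has 30 days (163 − 30 = 133 remain).
May has 31 days (133 − 31 = 102 remain).
June has 30 days (102 − 30 = 72 remain).
July has 31 days (72 − 31 = 41 remain).
August has 31 days (41 − 31 = 10 remain).
10 into September → September 10.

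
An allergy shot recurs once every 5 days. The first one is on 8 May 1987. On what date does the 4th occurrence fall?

23 May 1987

The 4th occurrence is 3 intervals after the first: 3 × 5 = 15 days after 8 May 1987.
15 days later is 23 May 1987.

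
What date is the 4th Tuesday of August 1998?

The first Tuesday of August 1998 is August 4.
The 4th Tuesday is 3 weeks later: 4 + 21 = 25.

August 25, 1998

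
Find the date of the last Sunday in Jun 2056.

Jun 25, 2056

Jun 2056 begins on a Thursday, so the first Sunday is Jun 4 (3 days later).
Jun 2056 has 30 days. Adding weeks: 4, 11, 18, 25 — the last one ≤ 30 is the 25th.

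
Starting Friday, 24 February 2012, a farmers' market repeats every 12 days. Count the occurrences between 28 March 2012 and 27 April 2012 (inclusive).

Occurrences land 12·i days after 24 February 2012 for i = 0, 1, 2, …
28 March 2012 is 33 days after the start; 33 ÷ 12 = 2 remainder 9; since the remainder is 9, round up to i = 3. First occurrence in the window: #4 on 31 March 2012 (3×12 = 36 days in).
27 April 2012 is 63 days after the start; 63 ÷ 12 = 5 remainder 3. Last occurrence in the window: #6 on 24 April 2012.
Occurrences #4 through #6: 3 in total.

3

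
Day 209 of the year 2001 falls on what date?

28 July 2001

January has 31 days (209 − 31 = 178 remain).
February has 28 days (178 − 28 = 150 remain).
March has 31 days (150 − 31 = 119 remain).
April has 30 days (119 − 30 = 89 remain).
May has 31 days (89 − 31 = 58 remain).
June has 30 days (58 − 30 = 28 remain).
28 into July → July 28.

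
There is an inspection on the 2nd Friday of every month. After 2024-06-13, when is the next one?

2024-06-14

June 2024 starts on a Saturday; its first Friday is the 7th, so the 2nd Friday is the 14th — 2024-06-14.
2024-06-14 is after 2024-06-13, so that is the next one.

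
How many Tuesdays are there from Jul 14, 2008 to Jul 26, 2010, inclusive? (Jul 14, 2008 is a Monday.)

Jul 14, 2008 is a Monday; the first Tuesday on or after it is Jul 15, 2008 (1 day later).
From Jul 15, 2008 to Jul 26, 2010: 169 + 365 + 207 = 741 days (rest of 2008, 2009, to Jul 26, 2010 in 2010).
741 ÷ 7 = 105 full weeks with remainder 6, so 105 more Tuesdays after the first → 106.

106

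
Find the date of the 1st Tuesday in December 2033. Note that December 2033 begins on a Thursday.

2033-12-06

December 2033 begins on a Thursday, so the first Tuesday is December 6 (5 days later).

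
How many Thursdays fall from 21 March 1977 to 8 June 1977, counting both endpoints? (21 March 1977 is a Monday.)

11

21 March 1977 is a Monday; the first Thursday on or after it is 24 March 1977 (3 days later).
From 24 March 1977 to 8 June 1977: 7 + 30 + 31 + 8 = 76 days (rest of March, April, May, June).
76 ÷ 7 = 10 full weeks with remainder 6, so 10 more Thursdays after the first → 11.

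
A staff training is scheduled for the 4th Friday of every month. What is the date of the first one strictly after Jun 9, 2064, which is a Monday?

Jun 2064 starts on a Sunday; its first Friday is the 6th, so the 4th Friday is the 27th — Jun 27, 2064.
Jun 27, 2064 is after Jun 9, 2064, so that is the next one.

Jun 27, 2064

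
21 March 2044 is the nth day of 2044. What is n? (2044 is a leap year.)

81

Days in months before March: 31 + 29 = 60.
Plus 21 days into March → day 81.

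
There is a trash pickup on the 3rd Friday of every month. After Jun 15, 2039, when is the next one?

Jun 2039 starts on a Wednesday; its first Friday is the 3rd, so the 3rd Friday is the 17th — Jun 17, 2039.
Jun 17, 2039 is after Jun 15, 2039, so that is the next one.

Jun 17, 2039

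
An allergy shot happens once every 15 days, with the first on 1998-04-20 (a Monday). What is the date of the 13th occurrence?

1998-10-17

The 13th occurrence is 12 intervals after the first: 12 × 15 = 180 days after 1998-04-20.
April has 30 days — 10 days to the end of April leaves 170.
May has 31 days (139 left).
June has 30 days (109 left).
July has 31 days (78 left).
August has 31 days (47 left).
September has 30 days (17 left).
17 days into October → 1998-10-17.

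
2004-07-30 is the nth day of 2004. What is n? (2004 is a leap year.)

Days in months before July: 31 + 29 + 31 + 30 + 31 + 30 = 182.
Plus 30 days into July → day 212.

212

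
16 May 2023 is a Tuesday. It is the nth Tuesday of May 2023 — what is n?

3rd

Day 16 falls in week ⌈16/7⌉ of the month.
Days 1–7 hold the 1st Tuesday, 8–14 the 2nd, 15–21 the 3rd, 22–28 the 4th, 29–31 the 5th.
16 is in the range for the 3rd.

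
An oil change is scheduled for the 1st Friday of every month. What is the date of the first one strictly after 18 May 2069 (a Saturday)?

7 June 2069

May 2069 starts on a Wednesday, so its 1st Friday is 3 May 2069 (2 days in).
That is not after 18 May 2069, so look at June 2069.
June 2069 starts on a Saturday, so its 1st Friday is 7 June 2069 (6 days in).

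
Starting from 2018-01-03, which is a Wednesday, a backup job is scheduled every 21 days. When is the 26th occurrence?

2019-06-12

The 26th occurrence is 25 intervals after the first: 25 × 21 = 525 days after 2018-01-03.
January has 31 days — 28 days to the end of January leaves 497.
From end of January to end of 2018 is 334 days (163 left).
January has 31 days (132 left).
February has 28 days (104 left).
March has 31 days (73 left).
April has 30 days (43 left).
May has 31 days (12 left).
12 days into June → 2019-06-12.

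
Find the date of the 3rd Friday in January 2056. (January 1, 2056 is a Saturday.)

January 2056 begins on a Saturday, so the first Friday is January 7 (6 days later).
The 3rd Friday is 2 weeks later: 7 + 14 = 21.

2056-01-21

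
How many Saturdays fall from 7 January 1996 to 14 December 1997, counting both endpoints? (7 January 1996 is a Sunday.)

101

7 January 1996 is a Sunday; the first Saturday on or after it is 13 January 1996 (6 days later).
From 13 January 1996 to 14 December 1997: 353 + 348 = 701 days (rest of 1996, to 14 December 1997 in 1997).
701 ÷ 7 = 100 full weeks with remainder 1, so 100 more Saturdays after the first → 101.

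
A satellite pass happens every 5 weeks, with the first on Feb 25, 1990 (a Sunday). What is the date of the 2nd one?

Apr 1, 1990

The 2nd occurrence is 1 interval after the first: 1 × 35 = 35 days after Feb 25, 1990.
Feb has 28 days — 3 days to the end of Feb leaves 32.
Mar has 31 days (1 left).
1 day into Apr → Apr 1, 1990.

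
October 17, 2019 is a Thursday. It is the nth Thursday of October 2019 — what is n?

Day 17 falls in week ⌈17/7⌉ of the month.
Days 1–7 hold the 1st Thursday, 8–14 the 2nd, 15–21 the 3rd, 22–28 the 4th, 29–31 the 5th.
17 is in the range for the 3rd.

3rd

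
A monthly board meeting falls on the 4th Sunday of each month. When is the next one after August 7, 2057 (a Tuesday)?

August 26, 2057

August 2057 starts on a Wednesday; its first Sunday is the 5th, so the 4th Sunday is the 26th — August 26, 2057.
August 26, 2057 is after August 7, 2057, so that is the next one.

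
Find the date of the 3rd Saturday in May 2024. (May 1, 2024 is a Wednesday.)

May 2024 begins on a Wednesday, so the first Saturday is May 4 (3 days later).
The 3rd Saturday is 2 weeks later: 4 + 14 = 18.

May 18, 2024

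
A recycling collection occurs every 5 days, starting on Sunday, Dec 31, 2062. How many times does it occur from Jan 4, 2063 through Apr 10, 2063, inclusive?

20

Occurrences land 5·i days after Dec 31, 2062 for i = 0, 1, 2, …
Jan 4, 2063 is 4 days after the start; 4 ÷ 5 = 0 remainder 4; since the remainder is 4, round up to i = 1. First occurrence in the window: #2 on Jan 5, 2063 (1×5 = 5 days in).
Apr 10, 2063 is 100 days after the start; 100 ÷ 5 = 20 remainder 0. Last occurrence in the window: #21 on Apr 10, 2063.
Occurrences #2 through #21: 20 in total.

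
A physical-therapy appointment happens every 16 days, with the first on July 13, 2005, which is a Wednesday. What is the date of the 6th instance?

October 1, 2005

The 6th occurrence is 5 intervals after the first: 5 × 16 = 80 days after July 13, 2005.
July has 31 days — 18 days to the end of July leaves 62.
August has 31 days (31 left).
September has 30 days (1 left).
1 day into October → October 1, 2005.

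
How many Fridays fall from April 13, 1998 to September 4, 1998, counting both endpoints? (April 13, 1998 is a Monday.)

April 13, 1998 is a Monday; the first Friday on or after it is April 17, 1998 (4 days later).
From April 17, 1998 to September 4, 1998: 13 + 31 + 30 + 31 + 31 + 4 = 140 days (rest of April, May, June, July, August, September).
140 ÷ 7 = 20 full weeks with remainder 0, so 20 more Fridays after the first → 21.

21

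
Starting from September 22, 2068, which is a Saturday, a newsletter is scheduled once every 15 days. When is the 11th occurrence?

The 11th occurrence is 10 intervals after the first: 10 × 15 = 150 days after September 22, 2068.
September has 30 days — 8 days to the end of September leaves 142.
October has 31 days (111 left).
November has 30 days (81 left).
December has 31 days (50 left).
January has 31 days (19 left).
19 days into February → February 19, 2069.

February 19, 2069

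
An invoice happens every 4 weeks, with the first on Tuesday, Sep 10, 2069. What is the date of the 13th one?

The 13th occurrence is 12 intervals after the first: 12 × 28 = 336 days after Sep 10, 2069.
Sep has 30 days — 20 days to the end of Sep leaves 316.
Oct has 31 days (285 left).
Nov has 30 days (255 left).
Dec has 31 days (224 left).
Jan has 31 days (193 left).
Feb has 28 days (165 left).
Mar has 31 days (134 left).
Apr has 30 days (104 left).
May has 31 days (73 left).
Jun has 30 days (43 left).
Jul has 31 days (12 left).
12 days into Aug → Aug 12, 2070.

Aug 12, 2070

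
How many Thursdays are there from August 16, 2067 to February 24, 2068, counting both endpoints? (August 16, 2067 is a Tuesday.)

August 16, 2067 is a Tuesday; the first Thursday on or after it is August 18, 2067 (2 days later).
From August 18, 2067 to February 24, 2068: 13 + 30 + 31 + 30 + 31 + 31 + 24 = 190 days (rest of August, September, October, November, December, January, February).
190 ÷ 7 = 27 full weeks with remainder 1, so 27 more Thursdays after the first → 28.

28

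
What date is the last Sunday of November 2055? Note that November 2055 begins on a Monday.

November 2055 begins on a Monday, so the first Sunday is November 7 (6 days later).
November 2055 has 30 days. Adding weeks: 7, 14, 21, 28 — the last one ≤ 30 is the 28th.

November 28, 2055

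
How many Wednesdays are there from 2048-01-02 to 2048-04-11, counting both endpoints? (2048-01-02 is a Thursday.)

14

2048-01-02 is a Thursday; the first Wednesday on or after it is 2048-01-08 (6 days later).
From 2048-01-08 to 2048-04-11: 23 + 29 + 31 + 11 = 94 days (rest of January, February, March, April).
94 ÷ 7 = 13 full weeks with remainder 3, so 13 more Wednesdays after the first → 14.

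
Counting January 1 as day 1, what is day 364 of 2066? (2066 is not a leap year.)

January has 31 days (364 − 31 = 333 remain).
February has 28 days (333 − 28 = 305 remain).
March has 31 days (305 − 31 = 274 remain).
April has 30 days (274 − 30 = 244 remain).
May has 31 days (244 − 31 = 213 remain).
June has 30 days (213 − 30 = 183 remain).
July has 31 days (183 − 31 = 152 remain).
August has 31 days (152 − 31 = 121 remain).
September has 30 days (121 − 30 = 91 remain).
October has 31 days (91 − 31 = 60 remain).
November has 30 days (60 − 30 = 30 remain).
30 into December → December 30.

December 30, 2066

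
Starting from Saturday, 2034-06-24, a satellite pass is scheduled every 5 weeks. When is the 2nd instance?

The 2nd occurrence is 1 interval after the first: 1 × 35 = 35 days after 2034-06-24.
June has 30 days — 6 days to the end of June leaves 29.
29 days into July → 2034-07-29.

2034-07-29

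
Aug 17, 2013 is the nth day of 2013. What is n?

Days in months before Aug: 31 + 28 + 31 + 30 + 31 + 30 + 31 = 212.
Plus 17 days into Aug → day 229.

229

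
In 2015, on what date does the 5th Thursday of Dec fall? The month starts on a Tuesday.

Dec 31, 2015

Dec 2015 begins on a Tuesday, so the first Thursday is Dec 3 (2 days later).
The 5th Thursday is 4 weeks later: 3 + 28 = 31.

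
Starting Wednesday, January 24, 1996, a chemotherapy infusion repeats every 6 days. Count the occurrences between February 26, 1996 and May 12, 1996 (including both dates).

Occurrences land 6·i days after January 24, 1996 for i = 0, 1, 2, …
February 26, 1996 is 33 days after the start; 33 ÷ 6 = 5 remainder 3; since the remainder is 3, round up to i = 6. First occurrence in the window: #7 on February 29, 1996 (6×6 = 36 days in).
May 12, 1996 is 109 days after the start; 109 ÷ 6 = 18 remainder 1. Last occurrence in the window: #19 on May 11, 1996.
Occurrences #7 through #19: 13 in total.

13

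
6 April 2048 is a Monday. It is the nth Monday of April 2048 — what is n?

Day 6 falls in week ⌈6/7⌉ of the month.
Days 1–7 hold the 1st Monday, 8–14 the 2nd, 15–21 the 3rd, 22–28 the 4th, 29–31 the 5th.
6 is in the range for the 1st.

1st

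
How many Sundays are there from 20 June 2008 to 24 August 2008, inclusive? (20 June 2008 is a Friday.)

20 June 2008 is a Friday; the first Sunday on or after it is 22 June 2008 (2 days later).
From 22 June 2008 to 24 August 2008: 8 + 31 + 24 = 63 days (rest of June, July, August).
63 ÷ 7 = 9 full weeks with remainder 0, so 9 more Sundays after the first → 10.

10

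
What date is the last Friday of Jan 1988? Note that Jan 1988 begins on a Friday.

Jan 1988 begins on a Friday, so the first Friday is Jan 1.
Jan 1988 has 31 days. Adding weeks: 1, 8, 15, 22, 29 — the last one ≤ 31 is the 29th.

Jan 29, 1988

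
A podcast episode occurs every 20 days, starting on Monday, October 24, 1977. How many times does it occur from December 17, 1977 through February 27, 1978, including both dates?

4

Occurrences land 20·i days after October 24, 1977 for i = 0, 1, 2, …
December 17, 1977 is 54 days after the start; 54 ÷ 20 = 2 remainder 14; since the remainder is 14, round up to i = 3. First occurrence in the window: #4 on December 23, 1977 (3×20 = 60 days in).
February 27, 1978 is 126 days after the start; 126 ÷ 20 = 6 remainder 6. Last occurrence in the window: #7 on February 21, 1978.
Occurrences #4 through #7: 4 in total.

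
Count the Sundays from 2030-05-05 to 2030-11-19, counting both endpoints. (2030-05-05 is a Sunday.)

2030-05-05 is a Sunday; the first Sunday on or after it is 2030-05-05.
From 2030-05-05 to 2030-11-19: 26 + 30 + 31 + 31 + 30 + 31 + 19 = 198 days (rest of May, June, July, August, September, October, November).
198 ÷ 7 = 28 full weeks with remainder 2, so 28 more Sundays after the first → 29.

29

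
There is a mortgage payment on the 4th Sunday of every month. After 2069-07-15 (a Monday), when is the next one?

July 2069 starts on a Monday; its first Sunday is the 7th, so the 4th Sunday is the 28th — 2069-07-28.
2069-07-28 is after 2069-07-15, so that is the next one.

2069-07-28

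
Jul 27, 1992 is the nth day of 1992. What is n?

Days in months before Jul: 31 + 29 + 31 + 30 + 31 + 30 = 182.
Plus 27 days into Jul → day 209.

209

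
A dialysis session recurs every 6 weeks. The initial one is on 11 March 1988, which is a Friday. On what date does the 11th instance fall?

The 11th occurrence is 10 intervals after the first: 10 × 42 = 420 days after 11 March 1988.
March has 31 days — 20 days to the end of March leaves 400.
April has 30 days (370 left).
May has 31 days (339 left).
June has 30 days (309 left).
July has 31 days (278 left).
August has 31 days (247 left).
September has 30 days (217 left).
October has 31 days (186 left).
November has 30 days (156 left).
December has 31 days (125 left).
January has 31 days (94 left).
February has 28 days (66 left).
March has 31 days (35 left).
April has 30 days (5 left).
5 days into May → 5 May 1989.

5 May 1989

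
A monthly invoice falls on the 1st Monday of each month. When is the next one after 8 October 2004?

1 November 2004

October 2004 starts on a Friday, so its 1st Monday is 4 October 2004 (3 days in).
That is not after 8 October 2004, so look at November 2004.
November 2004 starts on a Monday, so its 1st Monday is 1 November 2004.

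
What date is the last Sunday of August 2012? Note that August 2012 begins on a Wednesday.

August 26, 2012

August 2012 begins on a Wednesday, so the first Sunday is August 5 (4 days later).
August 2012 has 31 days. Adding weeks: 5, 12, 19, 26 — the last one ≤ 31 is the 26th.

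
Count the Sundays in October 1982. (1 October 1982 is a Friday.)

5

1 October 1982 is a Friday; the first Sunday on or after it is 3 October 1982 (2 days later).
From 3 October 1982 to 31 October 1982 is 31 − 3 = 28 days.
28 ÷ 7 = 4 full weeks with remainder 0, so 4 more Sundays after the first → 5.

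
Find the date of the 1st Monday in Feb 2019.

The first Monday of Feb 2019 is Feb 4.

Feb 4, 2019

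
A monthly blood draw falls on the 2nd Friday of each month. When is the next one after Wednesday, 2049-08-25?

2049-09-10

August 2049 starts on a Sunday; its first Friday is the 6th, so the 2nd Friday is the 13th — 2049-08-13.
That is not after 2049-08-25, so look at September 2049.
September 2049 starts on a Wednesday; its first Friday is the 3rd, so the 2nd Friday is the 10th — 2049-09-10.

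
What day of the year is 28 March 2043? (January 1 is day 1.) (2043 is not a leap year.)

Days in months before March: 31 + 28 = 59.
Plus 28 days into March → day 87.

87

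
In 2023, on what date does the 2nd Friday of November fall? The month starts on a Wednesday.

2023-11-10

November 2023 begins on a Wednesday, so the first Friday is November 3 (2 days later).
The 2nd Friday is 1 weeks later: 3 + 7 = 10.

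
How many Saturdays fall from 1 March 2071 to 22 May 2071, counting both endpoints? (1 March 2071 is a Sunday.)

1 March 2071 is a Sunday; the first Saturday on or after it is 7 March 2071 (6 days later).
From 7 March 2071 to 22 May 2071: 24 + 30 + 22 = 76 days (rest of March, April, May).
76 ÷ 7 = 10 full weeks with remainder 6, so 10 more Saturdays after the first → 11.

11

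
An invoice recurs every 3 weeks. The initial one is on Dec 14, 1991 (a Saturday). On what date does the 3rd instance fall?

Jan 25, 1992

The 3rd occurrence is 2 intervals after the first: 2 × 21 = 42 days after Dec 14, 1991.
Dec has 31 days — 17 days to the end of Dec leaves 25.
25 days into Jan → Jan 25, 1992.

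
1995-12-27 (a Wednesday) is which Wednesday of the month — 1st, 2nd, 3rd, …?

Day 27 falls in week ⌈27/7⌉ of the month.
Days 1–7 hold the 1st Wednesday, 8–14 the 2nd, 15–21 the 3rd, 22–28 the 4th, 29–31 the 5th.
27 is in the range for the 4th.

4th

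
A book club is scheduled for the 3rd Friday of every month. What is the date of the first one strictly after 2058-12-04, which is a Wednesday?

December 2058 starts on a Sunday; its first Friday is the 6th, so the 3rd Friday is the 20th — 2058-12-20.
2058-12-20 is after 2058-12-04, so that is the next one.

2058-12-20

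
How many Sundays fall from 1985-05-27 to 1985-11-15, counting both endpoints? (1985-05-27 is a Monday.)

1985-05-27 is a Monday; the first Sunday on or after it is 1985-06-02 (6 days later).
From 1985-06-02 to 1985-11-15: 28 + 31 + 31 + 30 + 31 + 15 = 166 days (rest of June, July, August, September, October, November).
166 ÷ 7 = 23 full weeks with remainder 5, so 23 more Sundays after the first → 24.

24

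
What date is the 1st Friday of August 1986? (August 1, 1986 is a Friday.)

August 1986 begins on a Friday, so the first Friday is August 1.

August 1, 1986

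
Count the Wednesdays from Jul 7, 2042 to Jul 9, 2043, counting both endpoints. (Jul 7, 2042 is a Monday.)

Jul 7, 2042 is a Monday; the first Wednesday on or after it is Jul 9, 2042 (2 days later).
From Jul 9, 2042 to Jul 9, 2043: 175 + 190 = 365 days (rest of 2042, to Jul 9, 2043 in 2043).
365 ÷ 7 = 52 full weeks with remainder 1, so 52 more Wednesdays after the first → 53.

53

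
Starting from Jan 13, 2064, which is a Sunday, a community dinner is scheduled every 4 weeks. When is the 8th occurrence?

The 8th occurrence is 7 intervals after the first: 7 × 28 = 196 days after Jan 13, 2064.
Jan has 31 days — 18 days to the end of Jan leaves 178.
Feb has 29 days (149 left).
Mar has 31 days (118 left).
Apr has 30 days (88 left).
May has 31 days (57 left).
Jun has 30 days (27 left).
27 days into Jul → Jul 27, 2064.

Jul 27, 2064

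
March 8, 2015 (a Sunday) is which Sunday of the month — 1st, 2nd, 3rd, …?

2nd

Day 8 falls in week ⌈8/7⌉ of the month.
Days 1–7 hold the 1st Sunday, 8–14 the 2nd, 15–21 the 3rd, 22–28 the 4th, 29–31 the 5th.
8 is in the range for the 2nd.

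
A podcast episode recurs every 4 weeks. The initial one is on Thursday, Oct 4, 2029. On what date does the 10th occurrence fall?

Jun 13, 2030

The 10th occurrence is 9 intervals after the first: 9 × 28 = 252 days after Oct 4, 2029.
Oct has 31 days — 27 days to the end of Oct leaves 225.
Nov has 30 days (195 left).
Dec has 31 days (164 left).
Jan has 31 days (133 left).
Feb has 28 days (105 left).
Mar has 31 days (74 left).
Apr has 30 days (44 left).
May has 31 days (13 left).
13 days into Jun → Jun 13, 2030.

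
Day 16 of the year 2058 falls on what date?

January 16, 2058

16 into January → January 16.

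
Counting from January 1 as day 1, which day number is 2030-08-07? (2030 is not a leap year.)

219

Days in months before August: 31 + 28 + 31 + 30 + 31 + 30 + 31 = 212.
Plus 7 days into August → day 219.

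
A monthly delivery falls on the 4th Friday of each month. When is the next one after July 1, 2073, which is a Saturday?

July 28, 2073

July 2073 starts on a Saturday; its first Friday is the 7th, so the 4th Friday is the 28th — July 28, 2073.
July 28, 2073 is after July 1, 2073, so that is the next one.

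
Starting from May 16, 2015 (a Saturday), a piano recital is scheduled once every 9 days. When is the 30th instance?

The 30th occurrence is 29 intervals after the first: 29 × 9 = 261 days after May 16, 2015.
May has 31 days — 15 days to the end of May leaves 246.
Jun has 30 days (216 left).
Jul has 31 days (185 left).
Aug has 31 days (154 left).
Sep has 30 days (124 left).
Oct has 31 days (93 left).
Nov has 30 days (63 left).
Dec has 31 days (32 left).
Jan has 31 days (1 left).
1 day into Feb → Feb 1, 2016.

Feb 1, 2016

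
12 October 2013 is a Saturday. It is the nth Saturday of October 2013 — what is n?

Day 12 falls in week ⌈12/7⌉ of the month.
Days 1–7 hold the 1st Saturday, 8–14 the 2nd, 15–21 the 3rd, 22–28 the 4th, 29–31 the 5th.
12 is in the range for the 2nd.

2nd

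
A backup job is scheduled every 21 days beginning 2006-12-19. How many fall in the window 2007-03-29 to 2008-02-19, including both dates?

16

Occurrences land 21·i days after 2006-12-19 for i = 0, 1, 2, …
2007-03-29 is 100 days after the start; 100 ÷ 21 = 4 remainder 16; since the remainder is 16, round up to i = 5. First occurrence in the window: #6 on 2007-04-03 (5×21 = 105 days in).
2008-02-19 is 427 days after the start; 427 ÷ 21 = 20 remainder 7. Last occurrence in the window: #21 on 2008-02-12.
Occurrences #6 through #21: 16 in total.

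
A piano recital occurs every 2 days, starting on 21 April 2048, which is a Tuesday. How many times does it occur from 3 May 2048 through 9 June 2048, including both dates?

19

Occurrences land 2·i days after 21 April 2048 for i = 0, 1, 2, …
3 May 2048 is 12 days after the start; 12 ÷ 2 = 6 remainder 0. First occurrence in the window: #7 on 3 May 2048 (6×2 = 12 days in).
9 June 2048 is 49 days after the start; 49 ÷ 2 = 24 remainder 1. Last occurrence in the window: #25 on 8 June 2048.
Occurrences #7 through #25: 19 in total.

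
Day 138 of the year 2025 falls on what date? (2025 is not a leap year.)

January has 31 days (138 − 31 = 107 remain).
February has 28 days (107 − 28 = 79 remain).
March has 31 days (79 − 31 = 48 remain).
April has 30 days (48 − 30 = 18 remain).
18 into May → May 18.

2025-05-18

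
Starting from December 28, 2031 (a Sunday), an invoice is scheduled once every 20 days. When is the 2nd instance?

The 2nd occurrence is 1 interval after the first: 1 × 20 = 20 days after December 28, 2031.
December has 31 days — 3 days to the end of December leaves 17.
17 days into January → January 17, 2032.

January 17, 2032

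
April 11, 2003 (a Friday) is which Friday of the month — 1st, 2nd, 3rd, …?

Day 11 falls in week ⌈11/7⌉ of the month.
Days 1–7 hold the 1st Friday, 8–14 the 2nd, 15–21 the 3rd, 22–28 the 4th, 29–31 the 5th.
11 is in the range for the 2nd.

2nd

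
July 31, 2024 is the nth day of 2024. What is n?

213

Days in months before July: 31 + 29 + 31 + 30 + 31 + 30 = 182.
Plus 31 days into July → day 213.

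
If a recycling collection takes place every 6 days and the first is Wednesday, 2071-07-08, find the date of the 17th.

The 17th occurrence is 16 intervals after the first: 16 × 6 = 96 days after 2071-07-08.
July has 31 days — 23 days to the end of July leaves 73.
August has 31 days (42 left).
September has 30 days (12 left).
12 days into October → 2071-10-12.

2071-10-12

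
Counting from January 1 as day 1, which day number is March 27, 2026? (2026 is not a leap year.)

Days in months before March: 31 + 28 = 59.
Plus 27 days into March → day 86.

86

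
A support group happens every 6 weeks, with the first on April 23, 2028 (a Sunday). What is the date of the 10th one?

The 10th occurrence is 9 intervals after the first: 9 × 42 = 378 days after April 23, 2028.
April has 30 days — 7 days to the end of April leaves 371.
May has 31 days (340 left).
June has 30 days (310 left).
July has 31 days (279 left).
August has 31 days (248 left).
September has 30 days (218 left).
October has 31 days (187 left).
November has 30 days (157 left).
December has 31 days (126 left).
January has 31 days (95 left).
February has 28 days (67 left).
March has 31 days (36 left).
April has 30 days (6 left).
6 days into May → May 6, 2029.

May 6, 2029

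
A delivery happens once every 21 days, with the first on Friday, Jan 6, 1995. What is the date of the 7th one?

May 12, 1995

The 7th occurrence is 6 intervals after the first: 6 × 21 = 126 days after Jan 6, 1995.
Jan has 31 days — 25 days to the end of Jan leaves 101.
Feb has 28 days (73 left).
Mar has 31 days (42 left).
Apr has 30 days (12 left).
12 days into May → May 12, 1995.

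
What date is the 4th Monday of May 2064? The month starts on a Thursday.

26 May 2064

May 2064 begins on a Thursday, so the first Monday is May 5 (4 days later).
The 4th Monday is 3 weeks later: 5 + 21 = 26.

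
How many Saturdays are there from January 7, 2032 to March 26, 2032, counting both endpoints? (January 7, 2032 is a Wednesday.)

January 7, 2032 is a Wednesday; the first Saturday on or after it is January 10, 2032 (3 days later).
From January 10, 2032 to March 26, 2032: 21 + 29 + 26 = 76 days (rest of January, February, March).
76 ÷ 7 = 10 full weeks with remainder 6, so 10 more Saturdays after the first → 11.

11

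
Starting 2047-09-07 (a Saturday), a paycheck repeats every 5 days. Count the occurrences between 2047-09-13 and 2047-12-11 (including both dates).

18

Occurrences land 5·i days after 2047-09-07 for i = 0, 1, 2, …
2047-09-13 is 6 days after the start; 6 ÷ 5 = 1 remainder 1; since the remainder is 1, round up to i = 2. First occurrence in the window: #3 on 2047-09-17 (2×5 = 10 days in).
2047-12-11 is 95 days after the start; 95 ÷ 5 = 19 remainder 0. Last occurrence in the window: #20 on 2047-12-11.
Occurrences #3 through #20: 18 in total.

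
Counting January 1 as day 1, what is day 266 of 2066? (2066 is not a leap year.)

September 23, 2066

January has 31 days (266 − 31 = 235 remain).
February has 28 days (235 − 28 = 207 remain).
March has 31 days (207 − 31 = 176 remain).
April has 30 days (176 − 30 = 146 remain).
May has 31 days (146 − 31 = 115 remain).
June has 30 days (115 − 30 = 85 remain).
July has 31 days (85 − 31 = 54 remain).
August has 31 days (54 − 31 = 23 remain).
23 into September → September 23.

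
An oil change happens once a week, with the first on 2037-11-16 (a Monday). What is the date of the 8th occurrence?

2038-01-04

The 8th occurrence is 7 intervals after the first: 7 × 7 = 49 days after 2037-11-16.
November has 30 days — 14 days to the end of November leaves 35.
December has 31 days (4 left).
4 days into January → 2038-01-04.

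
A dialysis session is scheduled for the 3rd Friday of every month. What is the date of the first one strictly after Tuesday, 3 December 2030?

December 2030 starts on a Sunday; its first Friday is the 6th, so the 3rd Friday is the 20th — 20 December 2030.
20 December 2030 is after 3 December 2030, so that is the next one.

20 December 2030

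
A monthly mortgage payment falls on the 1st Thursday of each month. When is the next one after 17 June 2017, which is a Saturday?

6 July 2017

June 2017 starts on a Thursday, so its 1st Thursday is 1 June 2017.
That is not after 17 June 2017, so look at July 2017.
July 2017 starts on a Saturday, so its 1st Thursday is 6 July 2017 (5 days in).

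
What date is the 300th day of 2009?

27 October 2009

January has 31 days (300 − 31 = 269 remain).
February has 28 days (269 − 28 = 241 remain).
March has 31 days (241 − 31 = 210 remain).
April has 30 days (210 − 30 = 180 remain).
May has 31 days (180 − 31 = 149 remain).
June has 30 days (149 − 30 = 119 remain).
July has 31 days (119 − 31 = 88 remain).
August has 31 days (88 − 31 = 57 remain).
September has 30 days (57 − 30 = 27 remain).
27 into October → October 27.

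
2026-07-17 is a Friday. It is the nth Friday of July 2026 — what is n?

Day 17 falls in week ⌈17/7⌉ of the month.
Days 1–7 hold the 1st Friday, 8–14 the 2nd, 15–21 the 3rd, 22–28 the 4th, 29–31 the 5th.
17 is in the range for the 3rd.

3rd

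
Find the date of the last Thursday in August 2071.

2071-08-27

August 2071 begins on a Saturday, so the first Thursday is August 6 (5 days later).
August 2071 has 31 days. Adding weeks: 6, 13, 20, 27 — the last one ≤ 31 is the 27th.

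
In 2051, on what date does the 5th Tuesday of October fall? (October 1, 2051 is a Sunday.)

31 October 2051

October 2051 begins on a Sunday, so the first Tuesday is October 3 (2 days later).
The 5th Tuesday is 4 weeks later: 3 + 28 = 31.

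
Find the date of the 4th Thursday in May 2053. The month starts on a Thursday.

May 22, 2053

May 2053 begins on a Thursday, so the first Thursday is May 1.
The 4th Thursday is 3 weeks later: 1 + 21 = 22.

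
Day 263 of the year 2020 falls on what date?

January has 31 days (263 − 31 = 232 remain).
February has 29 days (232 − 29 = 203 remain).
March has 31 days (203 − 31 = 172 remain).
April has 30 days (172 − 30 = 142 remain).
May has 31 days (142 − 31 = 111 remain).
June has 30 days (111 − 30 = 81 remain).
July has 31 days (81 − 31 = 50 remain).
August has 31 days (50 − 31 = 19 remain).
19 into September → September 19.

September 19, 2020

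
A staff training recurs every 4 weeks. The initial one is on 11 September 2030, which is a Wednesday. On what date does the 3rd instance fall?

6 November 2030

The 3rd occurrence is 2 intervals after the first: 2 × 28 = 56 days after 11 September 2030.
September has 30 days — 19 days to the end of September leaves 37.
October has 31 days (6 left).
6 days into November → 6 November 2030.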